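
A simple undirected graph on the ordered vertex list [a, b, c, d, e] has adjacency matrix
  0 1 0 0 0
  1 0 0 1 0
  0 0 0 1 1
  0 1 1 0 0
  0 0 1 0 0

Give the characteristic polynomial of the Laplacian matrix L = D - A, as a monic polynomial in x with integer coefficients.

Each diagonal entry of L is the vertex degree and each off-diagonal entry is -1 where an edge is present, 0 otherwise; in the order [a, b, c, d, e] the diagonal is [1, 2, 2, 2, 1]. Computing det(xI - L) by cofactor expansion (or equivalently via sum-over-permutations) gives x^5 - 8x^4 + 21x^3 - 20x^2 + 5x. Since p(0) = det(-L) = 0, x divides p(x). The largest eigenvalue, 3.6180, is at most the vertex count 5. There is one zero in the spectrum, matching the 1 component.

x^5 - 8x^4 + 21x^3 - 20x^2 + 5x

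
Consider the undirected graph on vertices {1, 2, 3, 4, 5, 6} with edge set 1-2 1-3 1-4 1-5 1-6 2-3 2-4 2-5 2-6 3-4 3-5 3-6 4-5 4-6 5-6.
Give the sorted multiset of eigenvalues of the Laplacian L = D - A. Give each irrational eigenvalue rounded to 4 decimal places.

Reading degrees in the order [1, 2, 3, 4, 5, 6] gives [5, 5, 5, 5, 5, 5]; set D = diag(5, 5, 5, 5, 5, 5) and form L = D - A. The multiplicity of 0 as a Laplacian eigenvalue equals the number of connected components. The largest eigenvalue, 6, is at most the vertex count 6.

[0, 6, 6, 6, 6, 6]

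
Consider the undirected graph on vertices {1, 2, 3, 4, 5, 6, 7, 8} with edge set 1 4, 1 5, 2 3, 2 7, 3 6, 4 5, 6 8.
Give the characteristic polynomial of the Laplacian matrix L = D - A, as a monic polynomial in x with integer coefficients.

With the vertex order [1, 2, 3, 4, 5, 6, 7, 8], the degrees are [2, 2, 2, 2, 2, 2, 1, 1], giving D = diag(2, 2, 2, 2, 2, 2, 1, 1) and L = D - A. L has integer entries, so p(x) = det(xI - L) has integer coefficients. Expanding the determinant yields x^8 - 14x^7 + 78x^6 - 218x^5 + 314x^4 - 210x^3 + 45x^2. Since p(0) = det(-L) = 0, x divides p(x).

x^8 - 14x^7 + 78x^6 - 218x^5 + 314x^4 - 210x^3 + 45x^2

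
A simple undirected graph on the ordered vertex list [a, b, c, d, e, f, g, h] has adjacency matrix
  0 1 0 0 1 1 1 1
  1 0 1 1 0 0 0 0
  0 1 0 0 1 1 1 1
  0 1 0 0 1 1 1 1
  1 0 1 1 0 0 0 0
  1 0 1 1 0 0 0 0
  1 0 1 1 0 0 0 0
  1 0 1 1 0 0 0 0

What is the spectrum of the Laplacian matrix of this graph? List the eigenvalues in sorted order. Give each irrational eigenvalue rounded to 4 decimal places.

[0, 3, 3, 3, 3, 5, 5, 8]

Reading degrees in the order [a, b, c, d, e, f, g, h] gives [5, 3, 5, 5, 3, 3, 3, 3]; set D = diag(5, 3, 5, 5, 3, 3, 3, 3) and form L = D - A. L is symmetric positive semidefinite, so every eigenvalue is real and nonnegative. The single zero eigenvalue shows the graph is connected. By the matrix-tree theorem the graph has (1/8) * product of the nonzero eigenvalues = 2025 spanning trees. The eigenvalues sum to 30, which equals trace(L) = 2|E|.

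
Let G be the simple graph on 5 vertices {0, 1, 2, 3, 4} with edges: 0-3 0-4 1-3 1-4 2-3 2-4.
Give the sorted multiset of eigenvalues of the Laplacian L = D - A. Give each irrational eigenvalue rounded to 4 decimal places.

Reading degrees in the order [0, 1, 2, 3, 4] gives [2, 2, 2, 3, 3]; set D = diag(2, 2, 2, 3, 3) and form L = D - A. Diagonalising L (or applying a numerical eigensolver to the 5x5 matrix) gives the spectrum above. The single zero eigenvalue shows the graph is connected. There is one zero in the spectrum, matching the 1 component.

[0, 2, 2, 3, 5]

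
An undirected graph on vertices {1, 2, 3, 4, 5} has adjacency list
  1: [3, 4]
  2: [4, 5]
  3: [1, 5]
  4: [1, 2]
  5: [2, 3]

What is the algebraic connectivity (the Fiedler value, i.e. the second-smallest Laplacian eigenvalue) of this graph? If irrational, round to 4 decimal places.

Each diagonal entry of L is the vertex degree and each off-diagonal entry is -1 where an edge is present, 0 otherwise; in the order [1, 2, 3, 4, 5] the diagonal is [2, 2, 2, 2, 2]. The smallest Laplacian eigenvalue is always 0. The next one, lambda_2 = 1.3820, measures how hard the graph is to disconnect: larger values mean better connectivity. By the matrix-tree theorem the graph has (1/5) * product of the nonzero eigenvalues = 5 spanning trees.

1.3820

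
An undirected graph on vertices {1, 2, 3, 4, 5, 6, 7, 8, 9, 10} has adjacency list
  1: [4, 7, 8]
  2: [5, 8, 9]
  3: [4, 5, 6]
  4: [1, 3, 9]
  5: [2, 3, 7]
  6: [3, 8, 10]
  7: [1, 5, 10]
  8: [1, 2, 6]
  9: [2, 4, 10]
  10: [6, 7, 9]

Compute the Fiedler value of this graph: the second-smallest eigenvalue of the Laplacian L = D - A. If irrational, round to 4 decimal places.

Each diagonal entry of L is the vertex degree and each off-diagonal entry is -1 where an edge is present, 0 otherwise; in the order [1, 2, 3, 4, 5, 6, 7, 8, 9, 10] the diagonal is [3, 3, 3, 3, 3, 3, 3, 3, 3, 3]. The smallest Laplacian eigenvalue is always 0. The next one, lambda_2 = 2, measures how hard the graph is to disconnect: larger values mean better connectivity. The eigenvalues sum to 30, which equals trace(L) = 2|E|.

2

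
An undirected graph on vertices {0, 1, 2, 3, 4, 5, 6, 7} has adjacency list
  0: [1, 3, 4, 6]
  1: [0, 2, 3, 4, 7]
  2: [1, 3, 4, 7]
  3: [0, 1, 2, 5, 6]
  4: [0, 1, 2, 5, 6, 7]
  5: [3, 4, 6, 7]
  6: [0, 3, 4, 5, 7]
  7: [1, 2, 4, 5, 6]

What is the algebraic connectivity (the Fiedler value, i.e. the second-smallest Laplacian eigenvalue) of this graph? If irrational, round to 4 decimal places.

Each diagonal entry of L is the vertex degree and each off-diagonal entry is -1 where an edge is present, 0 otherwise; in the order [0, 1, 2, 3, 4, 5, 6, 7] the diagonal is [4, 5, 4, 5, 6, 4, 5, 5]. The smallest Laplacian eigenvalue is always 0. The next one, lambda_2 = 3.3820, measures how hard the graph is to disconnect: larger values mean better connectivity.

3.3820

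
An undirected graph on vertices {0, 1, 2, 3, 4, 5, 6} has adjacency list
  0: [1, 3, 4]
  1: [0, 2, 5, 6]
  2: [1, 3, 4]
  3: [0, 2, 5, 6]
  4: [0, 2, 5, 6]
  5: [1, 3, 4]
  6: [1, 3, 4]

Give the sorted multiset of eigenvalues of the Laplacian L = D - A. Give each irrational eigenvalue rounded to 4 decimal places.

[0, 3, 3, 3, 4, 4, 7]

Each diagonal entry of L is the vertex degree and each off-diagonal entry is -1 where an edge is present, 0 otherwise; in the order [0, 1, 2, 3, 4, 5, 6] the diagonal is [3, 4, 3, 4, 4, 3, 3]. L is symmetric positive semidefinite, so every eigenvalue is real and nonnegative. By the matrix-tree theorem the graph has (1/7) * product of the nonzero eigenvalues = 432 spanning trees. There is one zero in the spectrum, matching the 1 component.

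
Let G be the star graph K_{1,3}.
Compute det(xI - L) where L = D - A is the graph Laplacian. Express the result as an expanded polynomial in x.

x^4 - 6x^3 + 9x^2 - 4x

The graph has 4 vertices and degree multiset [3, 1, 1, 1]; D is the diagonal matrix of degrees and L = D - A. L has integer entries, so p(x) = det(xI - L) has integer coefficients. Expanding the determinant yields x^4 - 6x^3 + 9x^2 - 4x. Since p(0) = det(-L) = 0, x divides p(x).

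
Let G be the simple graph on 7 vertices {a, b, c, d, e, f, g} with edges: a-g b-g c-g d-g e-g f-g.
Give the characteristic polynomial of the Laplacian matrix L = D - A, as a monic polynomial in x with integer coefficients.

x^7 - 12x^6 + 45x^5 - 80x^4 + 75x^3 - 36x^2 + 7x

Reading degrees in the order [a, b, c, d, e, f, g] gives [1, 1, 1, 1, 1, 1, 6]; set D = diag(1, 1, 1, 1, 1, 1, 6) and form L = D - A. The eigenvalues of L are [0, 1, 1, 1, 1, 1, 7]; the characteristic polynomial is the product of (x - lambda_i), which multiplies out to x^7 - 12x^6 + 45x^5 - 80x^4 + 75x^3 - 36x^2 + 7x. Since p(0) = det(-L) = 0, x divides p(x). The eigenvalues sum to 12, which equals trace(L) = 2|E|.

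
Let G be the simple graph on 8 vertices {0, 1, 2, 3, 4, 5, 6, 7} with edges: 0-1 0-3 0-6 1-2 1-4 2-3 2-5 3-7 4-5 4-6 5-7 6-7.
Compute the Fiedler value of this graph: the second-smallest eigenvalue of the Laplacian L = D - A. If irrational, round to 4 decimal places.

With the vertex order [0, 1, 2, 3, 4, 5, 6, 7], the degrees are [3, 3, 3, 3, 3, 3, 3, 3], giving D = diag(3, 3, 3, 3, 3, 3, 3, 3) and L = D - A. The smallest Laplacian eigenvalue is always 0. The next one, lambda_2 = 2, measures how hard the graph is to disconnect: larger values mean better connectivity. The largest eigenvalue, 6, is at most the vertex count 8.

2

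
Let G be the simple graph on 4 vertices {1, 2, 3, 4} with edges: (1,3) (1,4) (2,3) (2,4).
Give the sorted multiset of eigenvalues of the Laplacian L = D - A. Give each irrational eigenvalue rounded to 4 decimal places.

With the vertex order [1, 2, 3, 4], the degrees are [2, 2, 2, 2], giving D = diag(2, 2, 2, 2) and L = D - A. L is symmetric positive semidefinite, so every eigenvalue is real and nonnegative. The single zero eigenvalue shows the graph is connected.

[0, 2, 2, 4]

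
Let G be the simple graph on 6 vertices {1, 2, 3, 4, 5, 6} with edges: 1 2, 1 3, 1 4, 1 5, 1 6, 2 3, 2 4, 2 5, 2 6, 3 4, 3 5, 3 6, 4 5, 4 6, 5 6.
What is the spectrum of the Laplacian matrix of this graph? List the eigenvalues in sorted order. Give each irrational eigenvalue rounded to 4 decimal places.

[0, 6, 6, 6, 6, 6]

Each diagonal entry of L is the vertex degree and each off-diagonal entry is -1 where an edge is present, 0 otherwise; in the order [1, 2, 3, 4, 5, 6] the diagonal is [5, 5, 5, 5, 5, 5]. L is symmetric positive semidefinite, so every eigenvalue is real and nonnegative. The single zero eigenvalue shows the graph is connected. The eigenvalues sum to 30, which equals trace(L) = 2|E|.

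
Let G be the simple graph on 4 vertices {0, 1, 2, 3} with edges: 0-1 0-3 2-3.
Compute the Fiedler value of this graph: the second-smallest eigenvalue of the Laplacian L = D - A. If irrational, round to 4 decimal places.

Each diagonal entry of L is the vertex degree and each off-diagonal entry is -1 where an edge is present, 0 otherwise; in the order [0, 1, 2, 3] the diagonal is [2, 1, 1, 2]. The smallest Laplacian eigenvalue is always 0. The next one, lambda_2 = 0.5858, measures how hard the graph is to disconnect: larger values mean better connectivity.

0.5858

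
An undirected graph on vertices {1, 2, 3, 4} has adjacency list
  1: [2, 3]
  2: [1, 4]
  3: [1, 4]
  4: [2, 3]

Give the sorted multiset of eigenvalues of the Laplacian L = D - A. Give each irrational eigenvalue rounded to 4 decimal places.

[0, 2, 2, 4]

With the vertex order [1, 2, 3, 4], the degrees are [2, 2, 2, 2], giving D = diag(2, 2, 2, 2) and L = D - A. L is symmetric positive semidefinite, so every eigenvalue is real and nonnegative. The single zero eigenvalue shows the graph is connected. By the matrix-tree theorem the graph has (1/4) * product of the nonzero eigenvalues = 4 spanning trees. The eigenvalues sum to 8, which equals trace(L) = 2|E|.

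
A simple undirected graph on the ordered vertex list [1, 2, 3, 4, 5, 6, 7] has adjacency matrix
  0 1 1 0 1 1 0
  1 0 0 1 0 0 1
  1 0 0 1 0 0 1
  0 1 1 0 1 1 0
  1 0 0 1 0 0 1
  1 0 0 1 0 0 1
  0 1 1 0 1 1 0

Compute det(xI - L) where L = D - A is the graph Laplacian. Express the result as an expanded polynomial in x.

x^7 - 24x^6 + 234x^5 - 1192x^4 + 3357x^3 - 4968x^2 + 3024x

With the vertex order [1, 2, 3, 4, 5, 6, 7], the degrees are [4, 3, 3, 4, 3, 3, 4], giving D = diag(4, 3, 3, 4, 3, 3, 4) and L = D - A. Computing det(xI - L) by cofactor expansion (or equivalently via sum-over-permutations) gives x^7 - 24x^6 + 234x^5 - 1192x^4 + 3357x^3 - 4968x^2 + 3024x. The constant term is 0 because L is singular (the all-ones vector lies in its kernel). By the matrix-tree theorem the graph has (1/7) * product of the nonzero eigenvalues = 432 spanning trees.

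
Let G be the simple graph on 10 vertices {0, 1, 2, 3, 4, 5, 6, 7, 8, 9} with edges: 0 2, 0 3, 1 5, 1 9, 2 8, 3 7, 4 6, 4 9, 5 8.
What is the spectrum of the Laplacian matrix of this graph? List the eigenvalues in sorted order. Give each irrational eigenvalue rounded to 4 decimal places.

With the vertex order [0, 1, 2, 3, 4, 5, 6, 7, 8, 9], the degrees are [2, 2, 2, 2, 2, 2, 1, 1, 2, 2], giving D = diag(2, 2, 2, 2, 2, 2, 1, 1, 2, 2) and L = D - A. The multiplicity of 0 as a Laplacian eigenvalue equals the number of connected components. The single zero eigenvalue shows the graph is connected. The largest eigenvalue, 3.9021, is at most the vertex count 10.

[0, 0.0979, 0.3820, 0.8244, 1.3820, 2, 2.6180, 3.1756, 3.6180, 3.9021]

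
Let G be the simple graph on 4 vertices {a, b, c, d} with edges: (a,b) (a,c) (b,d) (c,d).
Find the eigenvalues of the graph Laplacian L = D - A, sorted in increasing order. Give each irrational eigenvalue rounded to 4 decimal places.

[0, 2, 2, 4]

With the vertex order [a, b, c, d], the degrees are [2, 2, 2, 2], giving D = diag(2, 2, 2, 2) and L = D - A. The multiplicity of 0 as a Laplacian eigenvalue equals the number of connected components. There is one zero in the spectrum, matching the 1 component.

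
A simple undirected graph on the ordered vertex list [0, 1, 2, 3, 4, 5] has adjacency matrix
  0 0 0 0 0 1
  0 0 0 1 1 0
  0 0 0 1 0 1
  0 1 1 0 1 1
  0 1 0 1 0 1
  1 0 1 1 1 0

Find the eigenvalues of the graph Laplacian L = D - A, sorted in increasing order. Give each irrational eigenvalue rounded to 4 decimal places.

With the vertex order [0, 1, 2, 3, 4, 5], the degrees are [1, 2, 2, 4, 3, 4], giving D = diag(1, 2, 2, 4, 3, 4) and L = D - A. L is symmetric positive semidefinite, so every eigenvalue is real and nonnegative. The single zero eigenvalue shows the graph is connected. The largest eigenvalue, 5.3028, is at most the vertex count 6.

[0, 0.8851, 1.6972, 3.2541, 4.8608, 5.3028]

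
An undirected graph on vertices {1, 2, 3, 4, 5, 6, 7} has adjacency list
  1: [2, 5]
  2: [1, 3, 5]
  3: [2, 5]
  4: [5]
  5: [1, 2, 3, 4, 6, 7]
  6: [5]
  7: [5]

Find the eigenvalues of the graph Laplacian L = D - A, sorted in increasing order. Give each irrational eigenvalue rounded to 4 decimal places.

[0, 1, 1, 1, 2, 4, 7]

With the vertex order [1, 2, 3, 4, 5, 6, 7], the degrees are [2, 3, 2, 1, 6, 1, 1], giving D = diag(2, 3, 2, 1, 6, 1, 1) and L = D - A. The multiplicity of 0 as a Laplacian eigenvalue equals the number of connected components. The single zero eigenvalue shows the graph is connected. The largest eigenvalue, 7, is at most the vertex count 7. By the matrix-tree theorem the graph has (1/7) * product of the nonzero eigenvalues = 8 spanning trees.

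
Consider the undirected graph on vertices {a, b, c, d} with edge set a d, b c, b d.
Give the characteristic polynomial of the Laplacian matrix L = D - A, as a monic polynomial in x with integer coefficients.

With the vertex order [a, b, c, d], the degrees are [1, 2, 1, 2], giving D = diag(1, 2, 1, 2) and L = D - A. Computing det(xI - L) by cofactor expansion (or equivalently via sum-over-permutations) gives x^4 - 6x^3 + 10x^2 - 4x. The constant term is 0 because L is singular (the all-ones vector lies in its kernel). By the matrix-tree theorem the graph has (1/4) * product of the nonzero eigenvalues = 1 spanning tree. The largest eigenvalue, 3.4142, is at most the vertex count 4.

x^4 - 6x^3 + 10x^2 - 4x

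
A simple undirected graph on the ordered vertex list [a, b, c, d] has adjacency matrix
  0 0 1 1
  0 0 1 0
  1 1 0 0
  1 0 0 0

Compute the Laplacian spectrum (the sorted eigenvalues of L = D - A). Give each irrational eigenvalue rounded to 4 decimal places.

With the vertex order [a, b, c, d], the degrees are [2, 1, 2, 1], giving D = diag(2, 1, 2, 1) and L = D - A. Diagonalising L (or applying a numerical eigensolver to the 4x4 matrix) gives the spectrum above. The eigenvalues sum to 6, which equals trace(L) = 2|E|. The largest eigenvalue, 3.4142, is at most the vertex count 4.

[0, 0.5858, 2, 3.4142]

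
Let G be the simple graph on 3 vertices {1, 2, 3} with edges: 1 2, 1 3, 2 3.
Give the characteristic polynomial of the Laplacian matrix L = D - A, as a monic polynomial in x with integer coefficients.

Each diagonal entry of L is the vertex degree and each off-diagonal entry is -1 where an edge is present, 0 otherwise; in the order [1, 2, 3] the diagonal is [2, 2, 2]. Computing det(xI - L) by cofactor expansion (or equivalently via sum-over-permutations) gives x^3 - 6x^2 + 9x. Since p(0) = det(-L) = 0, x divides p(x). By the matrix-tree theorem the graph has (1/3) * product of the nonzero eigenvalues = 3 spanning trees.

x^3 - 6x^2 + 9x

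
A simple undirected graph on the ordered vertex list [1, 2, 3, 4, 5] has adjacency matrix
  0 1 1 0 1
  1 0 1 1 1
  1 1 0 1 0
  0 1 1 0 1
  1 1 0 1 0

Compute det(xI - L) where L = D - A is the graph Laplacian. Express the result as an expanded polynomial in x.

With the vertex order [1, 2, 3, 4, 5], the degrees are [3, 4, 3, 3, 3], giving D = diag(3, 4, 3, 3, 3) and L = D - A. The eigenvalues of L are [0, 3, 3, 5, 5]; the characteristic polynomial is the product of (x - lambda_i), which multiplies out to x^5 - 16x^4 + 94x^3 - 240x^2 + 225x. The coefficient of x^4 equals -trace(L) = -16, matching the sum of degrees. The largest eigenvalue, 5, is at most the vertex count 5.

x^5 - 16x^4 + 94x^3 - 240x^2 + 225x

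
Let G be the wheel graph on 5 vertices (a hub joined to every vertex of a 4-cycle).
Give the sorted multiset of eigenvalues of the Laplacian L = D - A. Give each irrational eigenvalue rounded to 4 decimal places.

The graph has 5 vertices and degree multiset [4, 3, 3, 3, 3]; D is the diagonal matrix of degrees and L = D - A. The multiplicity of 0 as a Laplacian eigenvalue equals the number of connected components. The single zero eigenvalue shows the graph is connected. The largest eigenvalue, 5, is at most the vertex count 5. By the matrix-tree theorem the graph has (1/5) * product of the nonzero eigenvalues = 45 spanning trees.

[0, 3, 3, 5, 5]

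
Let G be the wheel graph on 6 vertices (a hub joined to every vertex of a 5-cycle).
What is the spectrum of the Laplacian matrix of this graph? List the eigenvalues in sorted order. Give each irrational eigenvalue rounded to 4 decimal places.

The graph has 6 vertices and degree multiset [5, 3, 3, 3, 3, 3]; D is the diagonal matrix of degrees and L = D - A. Diagonalising L (or applying a numerical eigensolver to the 6x6 matrix) gives the spectrum above. The single zero eigenvalue shows the graph is connected. There is one zero in the spectrum, matching the 1 component.

[0, 2.3820, 2.3820, 4.6180, 4.6180, 6]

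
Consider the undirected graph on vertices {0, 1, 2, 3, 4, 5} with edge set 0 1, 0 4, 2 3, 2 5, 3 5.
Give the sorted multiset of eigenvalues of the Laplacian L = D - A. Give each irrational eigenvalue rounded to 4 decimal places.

[0, 0, 1, 3, 3, 3]

Each diagonal entry of L is the vertex degree and each off-diagonal entry is -1 where an edge is present, 0 otherwise; in the order [0, 1, 2, 3, 4, 5] the diagonal is [2, 1, 2, 2, 1, 2]. Since every row of L sums to 0, the all-ones vector is in the kernel and 0 is an eigenvalue. The 2 zero eigenvalues correspond to the 2 connected components. The largest eigenvalue, 3, is at most the vertex count 6. There are 2 zeros in the spectrum, matching the 2 components.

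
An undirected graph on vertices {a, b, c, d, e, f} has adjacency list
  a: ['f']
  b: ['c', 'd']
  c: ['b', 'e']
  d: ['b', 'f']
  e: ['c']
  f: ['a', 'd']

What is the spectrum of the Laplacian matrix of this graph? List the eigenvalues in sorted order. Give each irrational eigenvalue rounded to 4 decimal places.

[0, 0.2679, 1, 2, 3, 3.7321]

With the vertex order [a, b, c, d, e, f], the degrees are [1, 2, 2, 2, 1, 2], giving D = diag(1, 2, 2, 2, 1, 2) and L = D - A. Diagonalising L (or applying a numerical eigensolver to the 6x6 matrix) gives the spectrum above. The single zero eigenvalue shows the graph is connected.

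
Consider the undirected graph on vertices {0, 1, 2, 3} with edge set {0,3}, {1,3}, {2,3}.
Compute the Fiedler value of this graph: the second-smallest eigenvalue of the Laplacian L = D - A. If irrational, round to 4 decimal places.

With the vertex order [0, 1, 2, 3], the degrees are [1, 1, 1, 3], giving D = diag(1, 1, 1, 3) and L = D - A. Computing the eigenvalues of L and sorting gives [0, 1, 1, 4]. The Fiedler value lambda_2 = 1 is strictly positive, so the graph is connected. The largest eigenvalue, 4, is at most the vertex count 4.

1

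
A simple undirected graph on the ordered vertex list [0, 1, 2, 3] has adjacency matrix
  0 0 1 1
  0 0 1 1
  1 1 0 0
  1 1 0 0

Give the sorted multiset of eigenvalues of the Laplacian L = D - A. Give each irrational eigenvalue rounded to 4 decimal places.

Reading degrees in the order [0, 1, 2, 3] gives [2, 2, 2, 2]; set D = diag(2, 2, 2, 2) and form L = D - A. Since every row of L sums to 0, the all-ones vector is in the kernel and 0 is an eigenvalue. The single zero eigenvalue shows the graph is connected.

[0, 2, 2, 4]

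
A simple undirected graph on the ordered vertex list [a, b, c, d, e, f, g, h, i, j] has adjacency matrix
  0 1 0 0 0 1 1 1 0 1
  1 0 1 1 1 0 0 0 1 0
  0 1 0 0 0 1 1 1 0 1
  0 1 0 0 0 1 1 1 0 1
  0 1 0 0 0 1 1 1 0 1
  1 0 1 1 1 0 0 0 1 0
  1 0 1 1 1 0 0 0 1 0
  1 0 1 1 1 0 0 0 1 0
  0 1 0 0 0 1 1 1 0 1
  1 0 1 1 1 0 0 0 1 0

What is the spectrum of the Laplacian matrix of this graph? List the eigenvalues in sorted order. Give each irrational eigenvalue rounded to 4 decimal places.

[0, 5, 5, 5, 5, 5, 5, 5, 5, 10]

Reading degrees in the order [a, b, c, d, e, f, g, h, i, j] gives [5, 5, 5, 5, 5, 5, 5, 5, 5, 5]; set D = diag(5, 5, 5, 5, 5, 5, 5, 5, 5, 5) and form L = D - A. Diagonalising L (or applying a numerical eigensolver to the 10x10 matrix) gives the spectrum above. There is one zero in the spectrum, matching the 1 component. The eigenvalues sum to 50, which equals trace(L) = 2|E|.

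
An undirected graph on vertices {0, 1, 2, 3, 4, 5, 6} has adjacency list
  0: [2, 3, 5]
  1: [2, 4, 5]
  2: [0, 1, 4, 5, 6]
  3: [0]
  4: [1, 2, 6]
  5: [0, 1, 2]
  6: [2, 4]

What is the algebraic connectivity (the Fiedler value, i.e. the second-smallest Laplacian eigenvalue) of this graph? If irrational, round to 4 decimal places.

With the vertex order [0, 1, 2, 3, 4, 5, 6], the degrees are [3, 3, 5, 1, 3, 3, 2], giving D = diag(3, 3, 5, 1, 3, 3, 2) and L = D - A. The smallest Laplacian eigenvalue is always 0. The next one, lambda_2 = 0.6751, measures how hard the graph is to disconnect: larger values mean better connectivity. The eigenvalues sum to 20, which equals trace(L) = 2|E|. The largest eigenvalue, 6.0579, is at most the vertex count 7.

0.6751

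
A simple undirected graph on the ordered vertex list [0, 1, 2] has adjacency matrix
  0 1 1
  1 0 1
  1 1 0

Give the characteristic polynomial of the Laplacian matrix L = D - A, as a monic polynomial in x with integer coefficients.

Reading degrees in the order [0, 1, 2] gives [2, 2, 2]; set D = diag(2, 2, 2) and form L = D - A. L has integer entries, so p(x) = det(xI - L) has integer coefficients. Expanding the determinant yields x^3 - 6x^2 + 9x. The constant term is 0 because L is singular (the all-ones vector lies in its kernel). By the matrix-tree theorem the graph has (1/3) * product of the nonzero eigenvalues = 3 spanning trees.

x^3 - 6x^2 + 9x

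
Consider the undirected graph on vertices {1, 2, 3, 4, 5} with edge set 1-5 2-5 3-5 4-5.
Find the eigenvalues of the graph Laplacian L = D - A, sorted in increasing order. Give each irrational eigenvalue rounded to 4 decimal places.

[0, 1, 1, 1, 5]

With the vertex order [1, 2, 3, 4, 5], the degrees are [1, 1, 1, 1, 4], giving D = diag(1, 1, 1, 1, 4) and L = D - A. Since every row of L sums to 0, the all-ones vector is in the kernel and 0 is an eigenvalue. By the matrix-tree theorem the graph has (1/5) * product of the nonzero eigenvalues = 1 spanning tree.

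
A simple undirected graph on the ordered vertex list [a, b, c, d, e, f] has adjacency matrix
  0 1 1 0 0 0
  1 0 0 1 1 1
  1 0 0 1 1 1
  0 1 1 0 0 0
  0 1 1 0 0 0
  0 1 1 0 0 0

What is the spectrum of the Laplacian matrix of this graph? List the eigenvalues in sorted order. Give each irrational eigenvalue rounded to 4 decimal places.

[0, 2, 2, 2, 4, 6]

Each diagonal entry of L is the vertex degree and each off-diagonal entry is -1 where an edge is present, 0 otherwise; in the order [a, b, c, d, e, f] the diagonal is [2, 4, 4, 2, 2, 2]. Diagonalising L (or applying a numerical eigensolver to the 6x6 matrix) gives the spectrum above. By the matrix-tree theorem the graph has (1/6) * product of the nonzero eigenvalues = 32 spanning trees.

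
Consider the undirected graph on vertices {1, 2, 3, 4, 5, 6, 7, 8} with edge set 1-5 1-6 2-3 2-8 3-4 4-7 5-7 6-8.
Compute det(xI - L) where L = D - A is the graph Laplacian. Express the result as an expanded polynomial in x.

With the vertex order [1, 2, 3, 4, 5, 6, 7, 8], the degrees are [2, 2, 2, 2, 2, 2, 2, 2], giving D = diag(2, 2, 2, 2, 2, 2, 2, 2) and L = D - A. Computing det(xI - L) by cofactor expansion (or equivalently via sum-over-permutations) gives x^8 - 16x^7 + 104x^6 - 352x^5 + 660x^4 - 672x^3 + 336x^2 - 64x. The coefficient of x^7 equals -trace(L) = -16, matching the sum of degrees.

x^8 - 16x^7 + 104x^6 - 352x^5 + 660x^4 - 672x^3 + 336x^2 - 64x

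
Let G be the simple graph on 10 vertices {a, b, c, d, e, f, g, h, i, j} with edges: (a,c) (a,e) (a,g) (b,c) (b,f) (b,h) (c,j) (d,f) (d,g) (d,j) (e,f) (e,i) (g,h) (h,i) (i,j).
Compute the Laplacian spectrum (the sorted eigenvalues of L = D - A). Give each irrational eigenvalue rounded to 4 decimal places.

Each diagonal entry of L is the vertex degree and each off-diagonal entry is -1 where an edge is present, 0 otherwise; in the order [a, b, c, d, e, f, g, h, i, j] the diagonal is [3, 3, 3, 3, 3, 3, 3, 3, 3, 3]. The multiplicity of 0 as a Laplacian eigenvalue equals the number of connected components. The single zero eigenvalue shows the graph is connected. There is one zero in the spectrum, matching the 1 component.

[0, 2, 2, 2, 2, 2, 5, 5, 5, 5]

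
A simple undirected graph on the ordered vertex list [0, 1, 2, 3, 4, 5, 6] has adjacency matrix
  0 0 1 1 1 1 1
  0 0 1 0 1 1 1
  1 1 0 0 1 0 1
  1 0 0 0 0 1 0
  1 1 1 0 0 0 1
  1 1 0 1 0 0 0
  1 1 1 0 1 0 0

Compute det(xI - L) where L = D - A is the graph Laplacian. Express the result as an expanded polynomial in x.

Each diagonal entry of L is the vertex degree and each off-diagonal entry is -1 where an edge is present, 0 otherwise; in the order [0, 1, 2, 3, 4, 5, 6] the diagonal is [5, 4, 4, 2, 4, 3, 4]. Computing det(xI - L) by cofactor expansion (or equivalently via sum-over-permutations) gives x^7 - 26x^6 + 274x^5 - 1490x^4 + 4372x^3 - 6470x^2 + 3675x. Since p(0) = det(-L) = 0, x divides p(x). By the matrix-tree theorem the graph has (1/7) * product of the nonzero eigenvalues = 525 spanning trees. The largest eigenvalue, 6.5576, is at most the vertex count 7.

x^7 - 26x^6 + 274x^5 - 1490x^4 + 4372x^3 - 6470x^2 + 3675x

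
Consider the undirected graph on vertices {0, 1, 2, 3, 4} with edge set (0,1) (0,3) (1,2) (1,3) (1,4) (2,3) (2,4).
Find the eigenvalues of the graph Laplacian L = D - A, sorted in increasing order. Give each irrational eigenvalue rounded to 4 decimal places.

[0, 1.5858, 3, 4.4142, 5]

Each diagonal entry of L is the vertex degree and each off-diagonal entry is -1 where an edge is present, 0 otherwise; in the order [0, 1, 2, 3, 4] the diagonal is [2, 4, 3, 3, 2]. Diagonalising L (or applying a numerical eigensolver to the 5x5 matrix) gives the spectrum above. There is one zero in the spectrum, matching the 1 component.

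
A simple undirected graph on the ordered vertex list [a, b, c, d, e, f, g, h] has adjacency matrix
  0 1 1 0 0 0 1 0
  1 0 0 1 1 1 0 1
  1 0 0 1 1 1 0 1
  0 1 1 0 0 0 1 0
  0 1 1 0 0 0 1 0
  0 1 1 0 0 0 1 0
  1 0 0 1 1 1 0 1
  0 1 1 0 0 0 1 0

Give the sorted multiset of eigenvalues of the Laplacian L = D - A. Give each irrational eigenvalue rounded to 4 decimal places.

With the vertex order [a, b, c, d, e, f, g, h], the degrees are [3, 5, 5, 3, 3, 3, 5, 3], giving D = diag(3, 5, 5, 3, 3, 3, 5, 3) and L = D - A. Since every row of L sums to 0, the all-ones vector is in the kernel and 0 is an eigenvalue. The largest eigenvalue, 8, is at most the vertex count 8.

[0, 3, 3, 3, 3, 5, 5, 8]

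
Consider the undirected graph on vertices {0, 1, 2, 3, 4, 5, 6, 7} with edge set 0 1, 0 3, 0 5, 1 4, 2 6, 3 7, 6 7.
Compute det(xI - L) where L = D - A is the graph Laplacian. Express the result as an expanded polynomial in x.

With the vertex order [0, 1, 2, 3, 4, 5, 6, 7], the degrees are [3, 2, 1, 2, 1, 1, 2, 2], giving D = diag(3, 2, 1, 2, 1, 1, 2, 2) and L = D - A. L has integer entries, so p(x) = det(xI - L) has integer coefficients. Expanding the determinant yields x^8 - 14x^7 + 77x^6 - 212x^5 + 308x^4 - 228x^3 + 76x^2 - 8x. Since p(0) = det(-L) = 0, x divides p(x). By the matrix-tree theorem the graph has (1/8) * product of the nonzero eigenvalues = 1 spanning tree. The eigenvalues sum to 14, which equals trace(L) = 2|E|.

x^8 - 14x^7 + 77x^6 - 212x^5 + 308x^4 - 228x^3 + 76x^2 - 8x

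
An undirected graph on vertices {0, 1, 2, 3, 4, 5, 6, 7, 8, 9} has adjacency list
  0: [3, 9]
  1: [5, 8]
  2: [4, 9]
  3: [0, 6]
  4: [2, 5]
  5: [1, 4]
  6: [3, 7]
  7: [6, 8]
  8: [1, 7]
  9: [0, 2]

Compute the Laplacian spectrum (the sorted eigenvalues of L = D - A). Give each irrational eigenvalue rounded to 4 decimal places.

Each diagonal entry of L is the vertex degree and each off-diagonal entry is -1 where an edge is present, 0 otherwise; in the order [0, 1, 2, 3, 4, 5, 6, 7, 8, 9] the diagonal is [2, 2, 2, 2, 2, 2, 2, 2, 2, 2]. Since every row of L sums to 0, the all-ones vector is in the kernel and 0 is an eigenvalue. The single zero eigenvalue shows the graph is connected.

[0, 0.3820, 0.3820, 1.3820, 1.3820, 2.6180, 2.6180, 3.6180, 3.6180, 4]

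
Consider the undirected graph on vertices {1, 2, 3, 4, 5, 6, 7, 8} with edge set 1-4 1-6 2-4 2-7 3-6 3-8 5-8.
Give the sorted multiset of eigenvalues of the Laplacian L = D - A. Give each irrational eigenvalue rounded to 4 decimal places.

[0, 0.1522, 0.5858, 1.2346, 2, 2.7654, 3.4142, 3.8478]

Reading degrees in the order [1, 2, 3, 4, 5, 6, 7, 8] gives [2, 2, 2, 2, 1, 2, 1, 2]; set D = diag(2, 2, 2, 2, 1, 2, 1, 2) and form L = D - A. Since every row of L sums to 0, the all-ones vector is in the kernel and 0 is an eigenvalue. The single zero eigenvalue shows the graph is connected. There is one zero in the spectrum, matching the 1 component.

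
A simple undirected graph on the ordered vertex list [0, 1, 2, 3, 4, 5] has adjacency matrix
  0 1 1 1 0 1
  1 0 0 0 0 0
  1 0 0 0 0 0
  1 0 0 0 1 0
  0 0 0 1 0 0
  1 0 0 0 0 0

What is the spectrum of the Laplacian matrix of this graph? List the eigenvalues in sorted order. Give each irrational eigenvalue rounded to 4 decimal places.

With the vertex order [0, 1, 2, 3, 4, 5], the degrees are [4, 1, 1, 2, 1, 1], giving D = diag(4, 1, 1, 2, 1, 1) and L = D - A. Since every row of L sums to 0, the all-ones vector is in the kernel and 0 is an eigenvalue. The single zero eigenvalue shows the graph is connected.

[0, 0.4859, 1, 1, 2.4280, 5.0861]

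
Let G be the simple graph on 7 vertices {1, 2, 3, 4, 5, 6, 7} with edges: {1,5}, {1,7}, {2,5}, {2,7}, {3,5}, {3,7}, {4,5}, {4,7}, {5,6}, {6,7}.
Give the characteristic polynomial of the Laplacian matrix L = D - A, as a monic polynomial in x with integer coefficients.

Reading degrees in the order [1, 2, 3, 4, 5, 6, 7] gives [2, 2, 2, 2, 5, 2, 5]; set D = diag(2, 2, 2, 2, 5, 2, 5) and form L = D - A. The eigenvalues of L are [0, 2, 2, 2, 2, 5, 7]; the characteristic polynomial is the product of (x - lambda_i), which multiplies out to x^7 - 20x^6 + 155x^5 - 600x^4 + 1240x^3 - 1312x^2 + 560x. The coefficient of x^6 equals -trace(L) = -20, matching the sum of degrees.

x^7 - 20x^6 + 155x^5 - 600x^4 + 1240x^3 - 1312x^2 + 560x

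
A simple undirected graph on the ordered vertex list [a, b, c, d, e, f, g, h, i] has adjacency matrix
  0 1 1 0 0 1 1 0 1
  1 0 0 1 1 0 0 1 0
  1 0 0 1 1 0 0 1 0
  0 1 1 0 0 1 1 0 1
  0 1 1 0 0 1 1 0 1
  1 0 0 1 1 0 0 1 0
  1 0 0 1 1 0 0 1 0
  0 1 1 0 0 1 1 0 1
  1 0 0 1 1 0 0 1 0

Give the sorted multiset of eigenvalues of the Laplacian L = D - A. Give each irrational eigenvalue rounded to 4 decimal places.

With the vertex order [a, b, c, d, e, f, g, h, i], the degrees are [5, 4, 4, 5, 5, 4, 4, 5, 4], giving D = diag(5, 4, 4, 5, 5, 4, 4, 5, 4) and L = D - A. The multiplicity of 0 as a Laplacian eigenvalue equals the number of connected components. The single zero eigenvalue shows the graph is connected.

[0, 4, 4, 4, 4, 5, 5, 5, 9]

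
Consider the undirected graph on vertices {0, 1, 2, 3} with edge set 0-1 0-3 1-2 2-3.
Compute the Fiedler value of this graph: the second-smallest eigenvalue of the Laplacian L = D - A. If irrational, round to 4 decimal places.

2

With the vertex order [0, 1, 2, 3], the degrees are [2, 2, 2, 2], giving D = diag(2, 2, 2, 2) and L = D - A. The smallest Laplacian eigenvalue is always 0. The next one, lambda_2 = 2, measures how hard the graph is to disconnect: larger values mean better connectivity. The largest eigenvalue, 4, is at most the vertex count 4.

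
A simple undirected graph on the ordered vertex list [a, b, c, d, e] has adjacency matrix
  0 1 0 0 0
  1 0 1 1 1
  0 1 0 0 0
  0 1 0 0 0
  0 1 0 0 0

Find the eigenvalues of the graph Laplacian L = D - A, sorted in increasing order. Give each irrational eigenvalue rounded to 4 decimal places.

[0, 1, 1, 1, 5]

Reading degrees in the order [a, b, c, d, e] gives [1, 4, 1, 1, 1]; set D = diag(1, 4, 1, 1, 1) and form L = D - A. L is symmetric positive semidefinite, so every eigenvalue is real and nonnegative. The largest eigenvalue, 5, is at most the vertex count 5.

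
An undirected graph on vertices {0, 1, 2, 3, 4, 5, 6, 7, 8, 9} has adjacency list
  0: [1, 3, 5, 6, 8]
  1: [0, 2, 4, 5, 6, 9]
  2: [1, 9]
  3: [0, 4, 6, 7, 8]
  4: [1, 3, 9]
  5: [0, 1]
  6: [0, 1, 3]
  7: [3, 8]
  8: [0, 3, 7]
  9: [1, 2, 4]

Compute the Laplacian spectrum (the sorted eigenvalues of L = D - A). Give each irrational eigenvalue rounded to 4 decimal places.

[0, 0.8368, 1.5280, 2.2883, 2.6083, 3.4364, 4.1259, 5.7707, 6.0180, 7.3876]

Reading degrees in the order [0, 1, 2, 3, 4, 5, 6, 7, 8, 9] gives [5, 6, 2, 5, 3, 2, 3, 2, 3, 3]; set D = diag(5, 6, 2, 5, 3, 2, 3, 2, 3, 3) and form L = D - A. L is symmetric positive semidefinite, so every eigenvalue is real and nonnegative. The eigenvalues sum to 34, which equals trace(L) = 2|E|.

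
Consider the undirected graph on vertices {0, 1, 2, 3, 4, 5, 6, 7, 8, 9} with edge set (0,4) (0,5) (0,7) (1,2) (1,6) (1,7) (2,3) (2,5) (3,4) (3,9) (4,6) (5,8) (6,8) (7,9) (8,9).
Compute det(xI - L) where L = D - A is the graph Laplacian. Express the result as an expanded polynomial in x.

x^10 - 30x^9 + 390x^8 - 2880x^7 + 13305x^6 - 39882x^5 + 77640x^4 - 94800x^3 + 66000x^2 - 20000x

Reading degrees in the order [0, 1, 2, 3, 4, 5, 6, 7, 8, 9] gives [3, 3, 3, 3, 3, 3, 3, 3, 3, 3]; set D = diag(3, 3, 3, 3, 3, 3, 3, 3, 3, 3) and form L = D - A. L has integer entries, so p(x) = det(xI - L) has integer coefficients. Expanding the determinant yields x^10 - 30x^9 + 390x^8 - 2880x^7 + 13305x^6 - 39882x^5 + 77640x^4 - 94800x^3 + 66000x^2 - 20000x. The coefficient of x^9 equals -trace(L) = -30, matching the sum of degrees. The largest eigenvalue, 5, is at most the vertex count 10.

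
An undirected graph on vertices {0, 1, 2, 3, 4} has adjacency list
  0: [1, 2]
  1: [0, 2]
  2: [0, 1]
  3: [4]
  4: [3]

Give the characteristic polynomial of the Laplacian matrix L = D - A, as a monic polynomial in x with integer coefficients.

x^5 - 8x^4 + 21x^3 - 18x^2

Each diagonal entry of L is the vertex degree and each off-diagonal entry is -1 where an edge is present, 0 otherwise; in the order [0, 1, 2, 3, 4] the diagonal is [2, 2, 2, 1, 1]. The eigenvalues of L are [0, 0, 2, 3, 3]; the characteristic polynomial is the product of (x - lambda_i), which multiplies out to x^5 - 8x^4 + 21x^3 - 18x^2. Since p(0) = det(-L) = 0, x divides p(x).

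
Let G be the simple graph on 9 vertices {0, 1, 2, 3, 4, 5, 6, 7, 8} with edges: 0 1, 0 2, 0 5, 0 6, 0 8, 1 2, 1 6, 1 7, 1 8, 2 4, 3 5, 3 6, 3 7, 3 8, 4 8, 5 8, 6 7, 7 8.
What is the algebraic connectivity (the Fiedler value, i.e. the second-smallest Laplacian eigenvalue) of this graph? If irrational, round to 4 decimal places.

Reading degrees in the order [0, 1, 2, 3, 4, 5, 6, 7, 8] gives [5, 5, 3, 4, 2, 3, 4, 4, 6]; set D = diag(5, 5, 3, 4, 2, 3, 4, 4, 6) and form L = D - A. The sorted Laplacian eigenvalues are [0, 1.4638, 2.6086, 2.9551, 4.4975, 4.7135, 5.7833, 6.3835, 7.5947]; the algebraic connectivity is the second entry, 1.4638. The largest eigenvalue, 7.5947, is at most the vertex count 9. There is one zero in the spectrum, matching the 1 component.

1.4638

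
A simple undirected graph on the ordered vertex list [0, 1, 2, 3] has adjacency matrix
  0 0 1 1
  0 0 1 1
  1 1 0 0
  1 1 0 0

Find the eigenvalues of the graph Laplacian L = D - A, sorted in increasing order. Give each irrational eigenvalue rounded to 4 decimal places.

With the vertex order [0, 1, 2, 3], the degrees are [2, 2, 2, 2], giving D = diag(2, 2, 2, 2) and L = D - A. L is symmetric positive semidefinite, so every eigenvalue is real and nonnegative. The single zero eigenvalue shows the graph is connected. The largest eigenvalue, 4, is at most the vertex count 4. The eigenvalues sum to 8, which equals trace(L) = 2|E|.

[0, 2, 2, 4]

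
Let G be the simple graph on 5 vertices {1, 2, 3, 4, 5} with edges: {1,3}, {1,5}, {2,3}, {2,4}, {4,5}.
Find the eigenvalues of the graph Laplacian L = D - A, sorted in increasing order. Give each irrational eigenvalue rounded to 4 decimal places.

[0, 1.3820, 1.3820, 3.6180, 3.6180]

Each diagonal entry of L is the vertex degree and each off-diagonal entry is -1 where an edge is present, 0 otherwise; in the order [1, 2, 3, 4, 5] the diagonal is [2, 2, 2, 2, 2]. The multiplicity of 0 as a Laplacian eigenvalue equals the number of connected components. The single zero eigenvalue shows the graph is connected. The largest eigenvalue, 3.6180, is at most the vertex count 5.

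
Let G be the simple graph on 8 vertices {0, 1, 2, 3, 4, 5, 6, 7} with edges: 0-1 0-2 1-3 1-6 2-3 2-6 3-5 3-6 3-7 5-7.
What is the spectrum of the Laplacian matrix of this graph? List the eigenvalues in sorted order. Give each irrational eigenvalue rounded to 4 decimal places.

[0, 0, 0.8395, 2.3077, 3, 3, 4.6923, 6.1605]

Reading degrees in the order [0, 1, 2, 3, 4, 5, 6, 7] gives [2, 3, 3, 5, 0, 2, 3, 2]; set D = diag(2, 3, 3, 5, 0, 2, 3, 2) and form L = D - A. Diagonalising L (or applying a numerical eigensolver to the 8x8 matrix) gives the spectrum above. The 2 zero eigenvalues correspond to the 2 connected components. The eigenvalues sum to 20, which equals trace(L) = 2|E|. There are 2 zeros in the spectrum, matching the 2 components.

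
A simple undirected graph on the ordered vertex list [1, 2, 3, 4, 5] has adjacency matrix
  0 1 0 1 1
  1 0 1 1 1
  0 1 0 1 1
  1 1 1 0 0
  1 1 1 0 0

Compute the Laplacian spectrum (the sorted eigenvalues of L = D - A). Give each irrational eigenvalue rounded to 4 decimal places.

[0, 3, 3, 5, 5]

Each diagonal entry of L is the vertex degree and each off-diagonal entry is -1 where an edge is present, 0 otherwise; in the order [1, 2, 3, 4, 5] the diagonal is [3, 4, 3, 3, 3]. The multiplicity of 0 as a Laplacian eigenvalue equals the number of connected components. The single zero eigenvalue shows the graph is connected. There is one zero in the spectrum, matching the 1 component.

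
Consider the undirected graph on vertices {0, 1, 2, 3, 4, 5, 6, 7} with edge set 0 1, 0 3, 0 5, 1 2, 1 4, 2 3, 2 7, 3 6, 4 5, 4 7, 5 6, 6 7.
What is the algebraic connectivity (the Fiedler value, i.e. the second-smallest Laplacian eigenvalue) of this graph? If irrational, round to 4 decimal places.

With the vertex order [0, 1, 2, 3, 4, 5, 6, 7], the degrees are [3, 3, 3, 3, 3, 3, 3, 3], giving D = diag(3, 3, 3, 3, 3, 3, 3, 3) and L = D - A. Computing the eigenvalues of L and sorting gives [0, 2, 2, 2, 4, 4, 4, 6]. The Fiedler value lambda_2 = 2 is strictly positive, so the graph is connected. The largest eigenvalue, 6, is at most the vertex count 8.

2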